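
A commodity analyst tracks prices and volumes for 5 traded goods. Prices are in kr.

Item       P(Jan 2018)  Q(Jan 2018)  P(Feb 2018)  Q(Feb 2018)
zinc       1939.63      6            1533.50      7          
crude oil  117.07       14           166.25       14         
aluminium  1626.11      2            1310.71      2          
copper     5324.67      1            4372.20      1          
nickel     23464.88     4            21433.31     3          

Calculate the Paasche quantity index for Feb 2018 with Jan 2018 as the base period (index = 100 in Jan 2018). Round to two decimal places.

Paasche quantity index uses current-period prices as weights.
ΣP(Feb 2018)·Q(Feb 2018) = 1533.50×7 + 166.25×14 + 1310.71×2 + 4372.20×1 + 21433.31×3 = 10734.5 + 2327.5 + 2621.42 + 4372.2 + 64299.93 = 84355.55
ΣP(Feb 2018)·Q(Jan 2018) = 1533.50×6 + 166.25×14 + 1310.71×2 + 4372.20×1 + 21433.31×4 = 9201 + 2327.5 + 2621.42 + 4372.2 + 85733.24 = 104255.36
Index = 84355.55 / 104255.36 × 100 = 80.9124

80.91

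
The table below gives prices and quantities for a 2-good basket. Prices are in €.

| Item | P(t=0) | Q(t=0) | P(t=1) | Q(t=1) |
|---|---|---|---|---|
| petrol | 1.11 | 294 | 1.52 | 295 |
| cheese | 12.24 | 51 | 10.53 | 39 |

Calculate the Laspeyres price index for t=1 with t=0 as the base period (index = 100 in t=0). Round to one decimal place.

Laspeyres price index uses base-period quantities as weights.
ΣP(t=1)·Q(t=0) = 1.52×294 + 10.53×51 = 446.88 + 537.03 = 983.91
ΣP(t=0)·Q(t=0) = 1.11×294 + 12.24×51 = 326.34 + 624.24 = 950.58
Index = 983.91 / 950.58 × 100 = 103.5063

103.5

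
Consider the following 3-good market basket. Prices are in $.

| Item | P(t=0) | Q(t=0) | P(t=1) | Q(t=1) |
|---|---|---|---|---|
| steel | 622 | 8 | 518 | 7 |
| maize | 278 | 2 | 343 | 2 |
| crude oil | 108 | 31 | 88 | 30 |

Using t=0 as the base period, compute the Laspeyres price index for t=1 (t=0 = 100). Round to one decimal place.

85.1

Laspeyres price index uses base-period quantities as weights.
ΣP(t=1)·Q(t=0) = 518×8 + 343×2 + 88×31 = 4144 + 686 + 2728 = 7558
ΣP(t=0)·Q(t=0) = 622×8 + 278×2 + 108×31 = 4976 + 556 + 3348 = 8880
Index = 7558 / 8880 × 100 = 85.1126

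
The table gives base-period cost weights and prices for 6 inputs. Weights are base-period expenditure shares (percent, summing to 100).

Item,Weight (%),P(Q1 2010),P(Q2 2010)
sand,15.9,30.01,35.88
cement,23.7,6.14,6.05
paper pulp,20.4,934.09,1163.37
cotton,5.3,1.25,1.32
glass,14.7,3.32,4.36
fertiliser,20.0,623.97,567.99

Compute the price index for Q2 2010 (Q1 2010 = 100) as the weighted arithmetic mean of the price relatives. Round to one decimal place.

110.9

sand: 15.9 × (35.88/30.01) = 15.9 × 1.195601 = 19.0101
cement: 23.7 × (6.05/6.14) = 23.7 × 0.985342 = 23.3526
paper pulp: 20.4 × (1163.37/934.09) = 20.4 × 1.245458 = 25.4073
cotton: 5.3 × (1.32/1.25) = 5.3 × 1.056000 = 5.5968
glass: 14.7 × (4.36/3.32) = 14.7 × 1.313253 = 19.3048
fertiliser: 20.0 × (567.99/623.97) = 20.0 × 0.910284 = 18.2057
Index = Σ wᵢ·(p₁ᵢ/p₀ᵢ) = 19.0101 + 23.3526 + 25.4073 + 5.5968 + 19.3048 + 18.2057 = 110.8773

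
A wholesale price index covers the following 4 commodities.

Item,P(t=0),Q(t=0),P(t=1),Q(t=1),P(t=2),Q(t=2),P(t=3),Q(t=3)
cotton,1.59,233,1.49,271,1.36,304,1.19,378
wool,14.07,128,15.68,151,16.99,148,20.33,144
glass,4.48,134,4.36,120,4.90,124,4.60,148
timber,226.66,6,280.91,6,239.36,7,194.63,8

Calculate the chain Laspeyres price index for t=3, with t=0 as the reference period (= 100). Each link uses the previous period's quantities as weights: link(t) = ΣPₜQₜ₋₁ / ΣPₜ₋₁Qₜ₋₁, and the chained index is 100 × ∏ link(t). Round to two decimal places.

113.39

Link t=0→t=1:
ΣP(t=1)Q(t=0) = 1.49×233 + 15.68×128 + 4.36×134 + 280.91×6 = 347.17 + 2007.04 + 584.24 + 1685.46 = 4623.91
ΣP(t=0)Q(t=0) = 1.59×233 + 14.07×128 + 4.48×134 + 226.66×6 = 370.47 + 1800.96 + 600.32 + 1359.96 = 4131.71
link = 4623.91/4131.71 = 1.119127
Link t=1→t=2:
ΣP(t=2)Q(t=1) = 1.36×271 + 16.99×151 + 4.90×120 + 239.36×6 = 368.56 + 2565.49 + 588 + 1436.16 = 4958.21
ΣP(t=1)Q(t=1) = 1.49×271 + 15.68×151 + 4.36×120 + 280.91×6 = 403.79 + 2367.68 + 523.2 + 1685.46 = 4980.13
link = 4958.21/4980.13 = 0.995599
Link t=2→t=3:
ΣP(t=3)Q(t=2) = 1.19×304 + 20.33×148 + 4.60×124 + 194.63×7 = 361.76 + 3008.84 + 570.4 + 1362.41 = 5303.41
ΣP(t=2)Q(t=2) = 1.36×304 + 16.99×148 + 4.90×124 + 239.36×7 = 413.44 + 2514.52 + 607.6 + 1675.52 = 5211.08
link = 5303.41/5211.08 = 1.017718
Chained index = 100 × 1.119127 × 0.995599 × 1.017718 = 113.3943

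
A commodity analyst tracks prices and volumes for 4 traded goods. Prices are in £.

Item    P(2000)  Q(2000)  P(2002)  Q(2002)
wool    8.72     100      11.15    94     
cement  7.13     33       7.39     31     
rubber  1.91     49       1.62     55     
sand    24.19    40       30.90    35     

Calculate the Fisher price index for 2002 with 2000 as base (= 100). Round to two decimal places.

Laspeyres component (base-period weights):
ΣP(2002)Q(2000) = 11.15×100 + 7.39×33 + 1.62×49 + 30.90×40 = 1115 + 243.87 + 79.38 + 1236 = 2674.25
ΣP(2000)Q(2000) = 8.72×100 + 7.13×33 + 1.91×49 + 24.19×40 = 872 + 235.29 + 93.59 + 967.6 = 2168.48
L = 2674.25 / 2168.48 × 100 = 123.3237
Paasche component (current-period weights):
ΣP(2002)Q(2002) = 11.15×94 + 7.39×31 + 1.62×55 + 30.90×35 = 1048.1 + 229.09 + 89.1 + 1081.5 = 2447.79
ΣP(2000)Q(2002) = 8.72×94 + 7.13×31 + 1.91×55 + 24.19×35 = 819.68 + 221.03 + 105.05 + 846.65 = 1992.41
P = 2447.79 / 1992.41 × 100 = 122.8557
Fisher = √(L × P) = √(123.3237 × 122.8557) = 123.0895

123.09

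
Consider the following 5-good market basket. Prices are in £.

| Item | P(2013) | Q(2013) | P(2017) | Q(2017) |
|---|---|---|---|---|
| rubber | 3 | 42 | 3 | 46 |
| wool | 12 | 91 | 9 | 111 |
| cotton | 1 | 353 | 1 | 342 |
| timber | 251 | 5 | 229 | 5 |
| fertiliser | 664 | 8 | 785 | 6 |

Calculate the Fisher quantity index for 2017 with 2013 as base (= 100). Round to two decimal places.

Laspeyres component (base-period weights):
ΣP(2013)Q(2017) = 3×46 + 12×111 + 1×342 + 251×5 + 664×6 = 138 + 1332 + 342 + 1255 + 3984 = 7051
ΣP(2013)Q(2013) = 3×42 + 12×91 + 1×353 + 251×5 + 664×8 = 126 + 1092 + 353 + 1255 + 5312 = 8138
L = 7051 / 8138 × 100 = 86.6429
Paasche component (current-period weights):
ΣP(2017)Q(2017) = 3×46 + 9×111 + 1×342 + 229×5 + 785×6 = 138 + 999 + 342 + 1145 + 4710 = 7334
ΣP(2017)Q(2013) = 3×42 + 9×91 + 1×353 + 229×5 + 785×8 = 126 + 819 + 353 + 1145 + 6280 = 8723
P = 7334 / 8723 × 100 = 84.0766
Fisher = √(L × P) = √(86.6429 × 84.0766) = 85.3501

85.35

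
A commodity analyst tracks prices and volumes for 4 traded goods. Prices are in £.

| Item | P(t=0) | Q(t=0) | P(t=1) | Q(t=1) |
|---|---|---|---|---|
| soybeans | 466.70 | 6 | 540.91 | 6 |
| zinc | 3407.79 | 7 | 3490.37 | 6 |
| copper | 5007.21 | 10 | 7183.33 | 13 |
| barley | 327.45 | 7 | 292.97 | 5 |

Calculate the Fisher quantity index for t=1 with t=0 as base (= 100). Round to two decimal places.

Laspeyres component (base-period weights):
ΣP(t=0)Q(t=1) = 466.70×6 + 3407.79×6 + 5007.21×13 + 327.45×5 = 2800.2 + 20446.74 + 65093.73 + 1637.25 = 89977.92
ΣP(t=0)Q(t=0) = 466.70×6 + 3407.79×7 + 5007.21×10 + 327.45×7 = 2800.2 + 23854.53 + 50072.1 + 2292.15 = 79018.98
L = 89977.92 / 79018.98 × 100 = 113.8687
Paasche component (current-period weights):
ΣP(t=1)Q(t=1) = 540.91×6 + 3490.37×6 + 7183.33×13 + 292.97×5 = 3245.46 + 20942.22 + 93383.29 + 1464.85 = 119035.82
ΣP(t=1)Q(t=0) = 540.91×6 + 3490.37×7 + 7183.33×10 + 292.97×7 = 3245.46 + 24432.59 + 71833.3 + 2050.79 = 101562.14
P = 119035.82 / 101562.14 × 100 = 117.2049
Fisher = √(L × P) = √(113.8687 × 117.2049) = 115.5248

115.52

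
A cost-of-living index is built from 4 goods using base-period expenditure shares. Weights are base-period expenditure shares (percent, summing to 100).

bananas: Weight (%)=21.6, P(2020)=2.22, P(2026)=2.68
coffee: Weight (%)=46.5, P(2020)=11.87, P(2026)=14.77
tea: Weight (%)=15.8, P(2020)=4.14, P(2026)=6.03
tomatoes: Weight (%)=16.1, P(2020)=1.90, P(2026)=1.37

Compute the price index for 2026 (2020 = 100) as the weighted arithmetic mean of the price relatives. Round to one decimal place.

118.6

bananas: 21.6 × (2.68/2.22) = 21.6 × 1.207207 = 26.0757
coffee: 46.5 × (14.77/11.87) = 46.5 × 1.244313 = 57.8606
tea: 15.8 × (6.03/4.14) = 15.8 × 1.456522 = 23.0130
tomatoes: 16.1 × (1.37/1.90) = 16.1 × 0.721053 = 11.6089
Index = Σ wᵢ·(p₁ᵢ/p₀ᵢ) = 26.0757 + 57.8606 + 23.0130 + 11.6089 = 118.5582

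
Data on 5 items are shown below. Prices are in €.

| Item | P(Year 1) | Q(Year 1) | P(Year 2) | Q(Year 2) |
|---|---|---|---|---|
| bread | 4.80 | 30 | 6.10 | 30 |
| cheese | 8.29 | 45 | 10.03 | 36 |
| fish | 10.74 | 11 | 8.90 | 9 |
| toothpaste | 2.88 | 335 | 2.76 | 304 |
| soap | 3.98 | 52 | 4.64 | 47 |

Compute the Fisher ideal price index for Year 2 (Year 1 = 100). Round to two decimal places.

105.01

Laspeyres component (base-period weights):
ΣP(Year 2)Q(Year 1) = 6.10×30 + 10.03×45 + 8.90×11 + 2.76×335 + 4.64×52 = 183 + 451.35 + 97.9 + 924.6 + 241.28 = 1898.13
ΣP(Year 1)Q(Year 1) = 4.80×30 + 8.29×45 + 10.74×11 + 2.88×335 + 3.98×52 = 144 + 373.05 + 118.14 + 964.8 + 206.96 = 1806.95
L = 1898.13 / 1806.95 × 100 = 105.0461
Paasche component (current-period weights):
ΣP(Year 2)Q(Year 2) = 6.10×30 + 10.03×36 + 8.90×9 + 2.76×304 + 4.64×47 = 183 + 361.08 + 80.1 + 839.04 + 218.08 = 1681.3
ΣP(Year 1)Q(Year 2) = 4.80×30 + 8.29×36 + 10.74×9 + 2.88×304 + 3.98×47 = 144 + 298.44 + 96.66 + 875.52 + 187.06 = 1601.68
P = 1681.3 / 1601.68 × 100 = 104.9710
Fisher = √(L × P) = √(105.0461 × 104.9710) = 105.0085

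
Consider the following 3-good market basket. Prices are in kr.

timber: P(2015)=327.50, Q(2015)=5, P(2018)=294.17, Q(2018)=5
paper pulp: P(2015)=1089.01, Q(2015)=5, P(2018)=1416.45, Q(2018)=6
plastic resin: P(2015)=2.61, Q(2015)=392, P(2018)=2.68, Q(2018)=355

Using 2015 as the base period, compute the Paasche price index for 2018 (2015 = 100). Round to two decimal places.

120.04

Paasche price index uses current-period quantities as weights.
ΣP(2018)·Q(2018) = 294.17×5 + 1416.45×6 + 2.68×355 = 1470.85 + 8498.7 + 951.4 = 10920.95
ΣP(2015)·Q(2018) = 327.50×5 + 1089.01×6 + 2.61×355 = 1637.5 + 6534.06 + 926.55 = 9098.11
Index = 10920.95 / 9098.11 × 100 = 120.0354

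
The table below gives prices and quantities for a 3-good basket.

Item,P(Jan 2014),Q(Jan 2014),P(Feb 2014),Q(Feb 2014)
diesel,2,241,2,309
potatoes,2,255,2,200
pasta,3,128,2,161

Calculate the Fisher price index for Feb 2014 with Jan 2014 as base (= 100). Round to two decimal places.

89.98

Laspeyres component (base-period weights):
ΣP(Feb 2014)Q(Jan 2014) = 2×241 + 2×255 + 2×128 = 482 + 510 + 256 = 1248
ΣP(Jan 2014)Q(Jan 2014) = 2×241 + 2×255 + 3×128 = 482 + 510 + 384 = 1376
L = 1248 / 1376 × 100 = 90.6977
Paasche component (current-period weights):
ΣP(Feb 2014)Q(Feb 2014) = 2×309 + 2×200 + 2×161 = 618 + 400 + 322 = 1340
ΣP(Jan 2014)Q(Feb 2014) = 2×309 + 2×200 + 3×161 = 618 + 400 + 483 = 1501
P = 1340 / 1501 × 100 = 89.2738
Fisher = √(L × P) = √(90.6977 × 89.2738) = 89.9829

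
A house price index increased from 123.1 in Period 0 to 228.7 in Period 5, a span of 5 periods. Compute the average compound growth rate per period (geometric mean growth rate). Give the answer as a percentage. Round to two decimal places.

13.19%

Growth factor = (228.7/123.1)^(1/5) = (1.857839)^(1/5) = 1.131883
Growth rate = 1.131883 − 1 = 0.131883 = 13.1883%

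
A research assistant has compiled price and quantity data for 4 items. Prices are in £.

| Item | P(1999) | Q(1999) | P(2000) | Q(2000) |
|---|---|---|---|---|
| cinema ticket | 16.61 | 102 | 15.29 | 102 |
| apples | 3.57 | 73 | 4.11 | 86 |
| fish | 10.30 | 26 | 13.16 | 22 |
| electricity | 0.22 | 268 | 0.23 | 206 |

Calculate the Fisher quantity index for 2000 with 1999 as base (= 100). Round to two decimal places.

Laspeyres component (base-period weights):
ΣP(1999)Q(2000) = 16.61×102 + 3.57×86 + 10.30×22 + 0.22×206 = 1694.22 + 307.02 + 226.6 + 45.32 = 2273.16
ΣP(1999)Q(1999) = 16.61×102 + 3.57×73 + 10.30×26 + 0.22×268 = 1694.22 + 260.61 + 267.8 + 58.96 = 2281.59
L = 2273.16 / 2281.59 × 100 = 99.6305
Paasche component (current-period weights):
ΣP(2000)Q(2000) = 15.29×102 + 4.11×86 + 13.16×22 + 0.23×206 = 1559.58 + 353.46 + 289.52 + 47.38 = 2249.94
ΣP(2000)Q(1999) = 15.29×102 + 4.11×73 + 13.16×26 + 0.23×268 = 1559.58 + 300.03 + 342.16 + 61.64 = 2263.41
P = 2249.94 / 2263.41 × 100 = 99.4049
Fisher = √(L × P) = √(99.6305 × 99.4049) = 99.5176

99.52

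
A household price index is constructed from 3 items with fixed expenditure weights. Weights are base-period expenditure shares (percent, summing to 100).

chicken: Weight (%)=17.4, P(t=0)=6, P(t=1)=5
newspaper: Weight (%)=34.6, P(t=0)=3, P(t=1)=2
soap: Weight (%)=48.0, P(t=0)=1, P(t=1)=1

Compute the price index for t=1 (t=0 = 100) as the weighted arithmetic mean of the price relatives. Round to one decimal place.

85.6

chicken: 17.4 × (5/6) = 17.4 × 0.833333 = 14.5000
newspaper: 34.6 × (2/3) = 34.6 × 0.666667 = 23.0667
soap: 48.0 × (1/1) = 48.0 × 1.000000 = 48.0000
Index = Σ wᵢ·(p₁ᵢ/p₀ᵢ) = 14.5000 + 23.0667 + 48.0000 = 85.5667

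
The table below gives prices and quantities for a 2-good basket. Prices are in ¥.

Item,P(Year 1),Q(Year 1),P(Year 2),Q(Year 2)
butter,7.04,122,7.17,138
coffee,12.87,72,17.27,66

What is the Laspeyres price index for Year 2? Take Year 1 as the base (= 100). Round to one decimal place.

Laspeyres price index uses base-period quantities as weights.
ΣP(Year 2)·Q(Year 1) = 7.17×122 + 17.27×72 = 874.74 + 1243.44 = 2118.18
ΣP(Year 1)·Q(Year 1) = 7.04×122 + 12.87×72 = 858.88 + 926.64 = 1785.52
Index = 2118.18 / 1785.52 × 100 = 118.6310

118.6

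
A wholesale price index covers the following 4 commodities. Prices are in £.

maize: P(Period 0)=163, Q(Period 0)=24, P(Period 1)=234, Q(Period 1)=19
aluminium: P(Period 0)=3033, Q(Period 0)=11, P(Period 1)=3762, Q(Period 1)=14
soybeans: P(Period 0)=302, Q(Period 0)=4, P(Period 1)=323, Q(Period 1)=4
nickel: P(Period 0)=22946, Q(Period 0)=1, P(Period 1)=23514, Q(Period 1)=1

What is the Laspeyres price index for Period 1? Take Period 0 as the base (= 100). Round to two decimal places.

116.89

Laspeyres price index uses base-period quantities as weights.
ΣP(Period 1)·Q(Period 0) = 234×24 + 3762×11 + 323×4 + 23514×1 = 5616 + 41382 + 1292 + 23514 = 71804
ΣP(Period 0)·Q(Period 0) = 163×24 + 3033×11 + 302×4 + 22946×1 = 3912 + 33363 + 1208 + 22946 = 61429
Index = 71804 / 61429 × 100 = 116.8894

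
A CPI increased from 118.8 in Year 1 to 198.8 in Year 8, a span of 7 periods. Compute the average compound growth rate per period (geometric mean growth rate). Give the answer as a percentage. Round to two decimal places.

7.63%

Growth factor = (198.8/118.8)^(1/7) = (1.673401)^(1/7) = 1.076324
Growth rate = 1.076324 − 1 = 0.076324 = 7.6324%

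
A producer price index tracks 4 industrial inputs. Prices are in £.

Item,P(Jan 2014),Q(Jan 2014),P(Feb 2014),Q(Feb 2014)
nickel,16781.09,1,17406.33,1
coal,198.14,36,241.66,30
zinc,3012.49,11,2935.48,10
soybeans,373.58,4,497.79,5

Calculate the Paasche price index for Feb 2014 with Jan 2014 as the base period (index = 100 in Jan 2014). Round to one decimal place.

Paasche price index uses current-period quantities as weights.
ΣP(Feb 2014)·Q(Feb 2014) = 17406.33×1 + 241.66×30 + 2935.48×10 + 497.79×5 = 17406.33 + 7249.8 + 29354.8 + 2488.95 = 56499.88
ΣP(Jan 2014)·Q(Feb 2014) = 16781.09×1 + 198.14×30 + 3012.49×10 + 373.58×5 = 16781.09 + 5944.2 + 30124.9 + 1867.9 = 54718.09
Index = 56499.88 / 54718.09 × 100 = 103.2563

103.3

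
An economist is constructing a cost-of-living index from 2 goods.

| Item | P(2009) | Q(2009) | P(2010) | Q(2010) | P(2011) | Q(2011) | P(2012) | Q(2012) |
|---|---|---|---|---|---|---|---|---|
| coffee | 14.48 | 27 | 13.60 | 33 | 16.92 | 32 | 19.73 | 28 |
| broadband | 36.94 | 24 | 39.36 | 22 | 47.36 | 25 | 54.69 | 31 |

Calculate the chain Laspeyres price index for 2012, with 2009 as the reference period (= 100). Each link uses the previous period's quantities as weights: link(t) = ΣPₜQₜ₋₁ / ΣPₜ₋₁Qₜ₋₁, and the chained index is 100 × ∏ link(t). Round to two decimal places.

Link 2009→2010:
ΣP(2010)Q(2009) = 13.60×27 + 39.36×24 = 367.2 + 944.64 = 1311.84
ΣP(2009)Q(2009) = 14.48×27 + 36.94×24 = 390.96 + 886.56 = 1277.52
link = 1311.84/1277.52 = 1.026865
Link 2010→2011:
ΣP(2011)Q(2010) = 16.92×33 + 47.36×22 = 558.36 + 1041.92 = 1600.28
ΣP(2010)Q(2010) = 13.60×33 + 39.36×22 = 448.8 + 865.92 = 1314.72
link = 1600.28/1314.72 = 1.217202
Link 2011→2012:
ΣP(2012)Q(2011) = 19.73×32 + 54.69×25 = 631.36 + 1367.25 = 1998.61
ΣP(2011)Q(2011) = 16.92×32 + 47.36×25 = 541.44 + 1184 = 1725.44
link = 1998.61/1725.44 = 1.158319
Chained index = 100 × 1.026865 × 1.217202 × 1.158319 = 144.7785

144.78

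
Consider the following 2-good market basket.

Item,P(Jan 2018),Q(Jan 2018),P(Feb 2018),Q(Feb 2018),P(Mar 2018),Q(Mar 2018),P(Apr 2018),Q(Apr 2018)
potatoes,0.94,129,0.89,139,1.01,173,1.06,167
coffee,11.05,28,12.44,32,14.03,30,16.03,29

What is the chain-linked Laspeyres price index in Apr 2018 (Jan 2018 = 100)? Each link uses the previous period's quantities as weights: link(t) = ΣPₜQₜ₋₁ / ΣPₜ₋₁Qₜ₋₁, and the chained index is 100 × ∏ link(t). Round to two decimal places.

Link Jan 2018→Feb 2018:
ΣP(Feb 2018)Q(Jan 2018) = 0.89×129 + 12.44×28 = 114.81 + 348.32 = 463.13
ΣP(Jan 2018)Q(Jan 2018) = 0.94×129 + 11.05×28 = 121.26 + 309.4 = 430.66
link = 463.13/430.66 = 1.075396
Link Feb 2018→Mar 2018:
ΣP(Mar 2018)Q(Feb 2018) = 1.01×139 + 14.03×32 = 140.39 + 448.96 = 589.35
ΣP(Feb 2018)Q(Feb 2018) = 0.89×139 + 12.44×32 = 123.71 + 398.08 = 521.79
link = 589.35/521.79 = 1.129477
Link Mar 2018→Apr 2018:
ΣP(Apr 2018)Q(Mar 2018) = 1.06×173 + 16.03×30 = 183.38 + 480.9 = 664.28
ΣP(Mar 2018)Q(Mar 2018) = 1.01×173 + 14.03×30 = 174.73 + 420.9 = 595.63
link = 664.28/595.63 = 1.115256
Chained index = 100 × 1.075396 × 1.129477 × 1.115256 = 135.4629

135.46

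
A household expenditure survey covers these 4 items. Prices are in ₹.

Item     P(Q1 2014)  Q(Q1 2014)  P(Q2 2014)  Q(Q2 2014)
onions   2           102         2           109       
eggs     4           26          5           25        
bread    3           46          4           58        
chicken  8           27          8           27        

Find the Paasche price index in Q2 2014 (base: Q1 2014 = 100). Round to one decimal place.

Paasche price index uses current-period quantities as weights.
ΣP(Q2 2014)·Q(Q2 2014) = 2×109 + 5×25 + 4×58 + 8×27 = 218 + 125 + 232 + 216 = 791
ΣP(Q1 2014)·Q(Q2 2014) = 2×109 + 4×25 + 3×58 + 8×27 = 218 + 100 + 174 + 216 = 708
Index = 791 / 708 × 100 = 111.7232

111.7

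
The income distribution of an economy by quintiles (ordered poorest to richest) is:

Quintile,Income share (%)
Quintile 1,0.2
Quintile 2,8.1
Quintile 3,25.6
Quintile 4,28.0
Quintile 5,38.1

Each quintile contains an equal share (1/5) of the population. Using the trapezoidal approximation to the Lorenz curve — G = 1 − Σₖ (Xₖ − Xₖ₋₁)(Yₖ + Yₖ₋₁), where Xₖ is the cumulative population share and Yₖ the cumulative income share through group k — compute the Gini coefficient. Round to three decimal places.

Cumulative income shares Yₖ: 0.0020, 0.0830, 0.3390, 0.6190, 1.0000
Σ (Xₖ−Xₖ₋₁)(Yₖ+Yₖ₋₁) = (1/5)(0.0020+0.0000) + (1/5)(0.0830+0.0020) + (1/5)(0.3390+0.0830) + (1/5)(0.6190+0.3390) + (1/5)(1.0000+0.6190)
  = 0.0004 + 0.0170 + 0.0844 + 0.1916 + 0.3238 = 0.6172
G = 1 − 0.6172 = 0.3828

0.383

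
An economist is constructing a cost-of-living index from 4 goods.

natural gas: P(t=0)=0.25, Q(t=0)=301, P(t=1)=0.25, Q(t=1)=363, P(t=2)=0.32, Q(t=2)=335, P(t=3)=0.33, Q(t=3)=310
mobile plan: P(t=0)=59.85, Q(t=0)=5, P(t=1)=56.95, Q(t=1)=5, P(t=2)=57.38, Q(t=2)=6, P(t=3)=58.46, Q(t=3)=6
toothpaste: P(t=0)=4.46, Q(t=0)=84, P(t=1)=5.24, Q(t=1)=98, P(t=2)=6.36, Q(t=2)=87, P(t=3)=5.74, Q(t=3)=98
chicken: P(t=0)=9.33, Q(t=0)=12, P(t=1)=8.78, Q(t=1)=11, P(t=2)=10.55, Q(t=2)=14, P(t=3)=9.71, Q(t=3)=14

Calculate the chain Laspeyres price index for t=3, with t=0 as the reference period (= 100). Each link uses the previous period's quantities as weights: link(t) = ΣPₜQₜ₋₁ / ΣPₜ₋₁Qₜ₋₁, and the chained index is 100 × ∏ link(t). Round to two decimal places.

115.98

Link t=0→t=1:
ΣP(t=1)Q(t=0) = 0.25×301 + 56.95×5 + 5.24×84 + 8.78×12 = 75.25 + 284.75 + 440.16 + 105.36 = 905.52
ΣP(t=0)Q(t=0) = 0.25×301 + 59.85×5 + 4.46×84 + 9.33×12 = 75.25 + 299.25 + 374.64 + 111.96 = 861.1
link = 905.52/861.1 = 1.051585
Link t=1→t=2:
ΣP(t=2)Q(t=1) = 0.32×363 + 57.38×5 + 6.36×98 + 10.55×11 = 116.16 + 286.9 + 623.28 + 116.05 = 1142.39
ΣP(t=1)Q(t=1) = 0.25×363 + 56.95×5 + 5.24×98 + 8.78×11 = 90.75 + 284.75 + 513.52 + 96.58 = 985.6
link = 1142.39/985.6 = 1.159081
Link t=2→t=3:
ΣP(t=3)Q(t=2) = 0.33×335 + 58.46×6 + 5.74×87 + 9.71×14 = 110.55 + 350.76 + 499.38 + 135.94 = 1096.63
ΣP(t=2)Q(t=2) = 0.32×335 + 57.38×6 + 6.36×87 + 10.55×14 = 107.2 + 344.28 + 553.32 + 147.7 = 1152.5
link = 1096.63/1152.5 = 0.951523
Chained index = 100 × 1.051585 × 1.159081 × 0.951523 = 115.9785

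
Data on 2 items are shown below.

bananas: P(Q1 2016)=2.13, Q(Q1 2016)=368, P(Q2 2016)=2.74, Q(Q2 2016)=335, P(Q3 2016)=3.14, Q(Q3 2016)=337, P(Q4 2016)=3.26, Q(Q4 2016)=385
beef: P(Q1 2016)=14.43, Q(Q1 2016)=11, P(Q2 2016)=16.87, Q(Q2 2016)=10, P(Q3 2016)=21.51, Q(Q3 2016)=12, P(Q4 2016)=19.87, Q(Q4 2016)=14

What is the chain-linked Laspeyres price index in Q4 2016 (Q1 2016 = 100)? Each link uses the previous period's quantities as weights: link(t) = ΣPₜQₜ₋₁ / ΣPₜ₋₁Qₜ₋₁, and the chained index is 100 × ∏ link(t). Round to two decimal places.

Link Q1 2016→Q2 2016:
ΣP(Q2 2016)Q(Q1 2016) = 2.74×368 + 16.87×11 = 1008.32 + 185.57 = 1193.89
ΣP(Q1 2016)Q(Q1 2016) = 2.13×368 + 14.43×11 = 783.84 + 158.73 = 942.57
link = 1193.89/942.57 = 1.266633
Link Q2 2016→Q3 2016:
ΣP(Q3 2016)Q(Q2 2016) = 3.14×335 + 21.51×10 = 1051.9 + 215.1 = 1267
ΣP(Q2 2016)Q(Q2 2016) = 2.74×335 + 16.87×10 = 917.9 + 168.7 = 1086.6
link = 1267/1086.6 = 1.166022
Link Q3 2016→Q4 2016:
ΣP(Q4 2016)Q(Q3 2016) = 3.26×337 + 19.87×12 = 1098.62 + 238.44 = 1337.06
ΣP(Q3 2016)Q(Q3 2016) = 3.14×337 + 21.51×12 = 1058.18 + 258.12 = 1316.3
link = 1337.06/1316.3 = 1.015771
Chained index = 100 × 1.266633 × 1.166022 × 1.015771 = 150.0215

150.02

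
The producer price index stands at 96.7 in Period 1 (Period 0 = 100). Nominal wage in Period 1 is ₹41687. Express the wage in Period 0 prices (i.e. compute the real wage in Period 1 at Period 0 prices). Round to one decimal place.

43109.6

Real = Nominal ÷ (Index/100) = 41687 ÷ (96.7/100)
     = 41687 ÷ 0.967 = 43109.6174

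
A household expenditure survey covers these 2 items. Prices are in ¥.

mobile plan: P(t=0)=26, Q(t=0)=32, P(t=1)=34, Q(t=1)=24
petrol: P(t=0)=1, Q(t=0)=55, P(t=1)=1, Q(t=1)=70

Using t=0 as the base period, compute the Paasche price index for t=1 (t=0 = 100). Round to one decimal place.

Paasche price index uses current-period quantities as weights.
ΣP(t=1)·Q(t=1) = 34×24 + 1×70 = 816 + 70 = 886
ΣP(t=0)·Q(t=1) = 26×24 + 1×70 = 624 + 70 = 694
Index = 886 / 694 × 100 = 127.6657

127.7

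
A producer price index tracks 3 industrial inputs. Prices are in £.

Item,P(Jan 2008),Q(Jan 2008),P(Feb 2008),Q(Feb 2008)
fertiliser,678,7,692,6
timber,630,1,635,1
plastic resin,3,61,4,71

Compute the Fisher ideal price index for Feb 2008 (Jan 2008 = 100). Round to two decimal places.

Laspeyres component (base-period weights):
ΣP(Feb 2008)Q(Jan 2008) = 692×7 + 635×1 + 4×61 = 4844 + 635 + 244 = 5723
ΣP(Jan 2008)Q(Jan 2008) = 678×7 + 630×1 + 3×61 = 4746 + 630 + 183 = 5559
L = 5723 / 5559 × 100 = 102.9502
Paasche component (current-period weights):
ΣP(Feb 2008)Q(Feb 2008) = 692×6 + 635×1 + 4×71 = 4152 + 635 + 284 = 5071
ΣP(Jan 2008)Q(Feb 2008) = 678×6 + 630×1 + 3×71 = 4068 + 630 + 213 = 4911
P = 5071 / 4911 × 100 = 103.2580
Fisher = √(L × P) = √(102.9502 × 103.2580) = 103.1040

103.10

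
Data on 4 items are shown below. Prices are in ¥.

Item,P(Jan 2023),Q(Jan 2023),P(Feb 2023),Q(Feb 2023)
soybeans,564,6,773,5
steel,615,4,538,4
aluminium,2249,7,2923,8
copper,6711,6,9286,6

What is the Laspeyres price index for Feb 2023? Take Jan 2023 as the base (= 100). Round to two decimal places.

Laspeyres price index uses base-period quantities as weights.
ΣP(Feb 2023)·Q(Jan 2023) = 773×6 + 538×4 + 2923×7 + 9286×6 = 4638 + 2152 + 20461 + 55716 = 82967
ΣP(Jan 2023)·Q(Jan 2023) = 564×6 + 615×4 + 2249×7 + 6711×6 = 3384 + 2460 + 15743 + 40266 = 61853
Index = 82967 / 61853 × 100 = 134.1358

134.14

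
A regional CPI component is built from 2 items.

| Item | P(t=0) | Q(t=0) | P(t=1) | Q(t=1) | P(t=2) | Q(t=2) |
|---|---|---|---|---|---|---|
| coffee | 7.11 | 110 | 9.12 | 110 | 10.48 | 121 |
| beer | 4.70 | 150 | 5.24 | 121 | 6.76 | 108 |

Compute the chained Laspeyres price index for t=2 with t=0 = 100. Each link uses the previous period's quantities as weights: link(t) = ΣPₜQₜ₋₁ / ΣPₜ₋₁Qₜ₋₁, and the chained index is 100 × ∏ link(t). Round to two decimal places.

144.82

Link t=0→t=1:
ΣP(t=1)Q(t=0) = 9.12×110 + 5.24×150 = 1003.2 + 786 = 1789.2
ΣP(t=0)Q(t=0) = 7.11×110 + 4.70×150 = 782.1 + 705 = 1487.1
link = 1789.2/1487.1 = 1.203147
Link t=1→t=2:
ΣP(t=2)Q(t=1) = 10.48×110 + 6.76×121 = 1152.8 + 817.96 = 1970.76
ΣP(t=1)Q(t=1) = 9.12×110 + 5.24×121 = 1003.2 + 634.04 = 1637.24
link = 1970.76/1637.24 = 1.203709
Chained index = 100 × 1.203147 × 1.203709 = 144.8239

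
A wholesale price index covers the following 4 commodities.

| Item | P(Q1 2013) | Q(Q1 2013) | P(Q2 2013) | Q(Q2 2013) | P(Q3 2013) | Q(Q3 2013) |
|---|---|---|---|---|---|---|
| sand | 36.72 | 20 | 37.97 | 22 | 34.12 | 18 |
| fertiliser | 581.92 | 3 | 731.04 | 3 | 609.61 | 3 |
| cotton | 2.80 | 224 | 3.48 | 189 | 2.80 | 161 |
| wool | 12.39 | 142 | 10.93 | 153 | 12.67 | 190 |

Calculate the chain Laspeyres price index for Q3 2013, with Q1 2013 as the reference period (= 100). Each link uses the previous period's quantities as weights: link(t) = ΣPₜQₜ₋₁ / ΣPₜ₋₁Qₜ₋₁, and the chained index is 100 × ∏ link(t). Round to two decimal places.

Link Q1 2013→Q2 2013:
ΣP(Q2 2013)Q(Q1 2013) = 37.97×20 + 731.04×3 + 3.48×224 + 10.93×142 = 759.4 + 2193.12 + 779.52 + 1552.06 = 5284.1
ΣP(Q1 2013)Q(Q1 2013) = 36.72×20 + 581.92×3 + 2.80×224 + 12.39×142 = 734.4 + 1745.76 + 627.2 + 1759.38 = 4866.74
link = 5284.1/4866.74 = 1.085758
Link Q2 2013→Q3 2013:
ΣP(Q3 2013)Q(Q2 2013) = 34.12×22 + 609.61×3 + 2.80×189 + 12.67×153 = 750.64 + 1828.83 + 529.2 + 1938.51 = 5047.18
ΣP(Q2 2013)Q(Q2 2013) = 37.97×22 + 731.04×3 + 3.48×189 + 10.93×153 = 835.34 + 2193.12 + 657.72 + 1672.29 = 5358.47
link = 5047.18/5358.47 = 0.941907
Chained index = 100 × 1.085758 × 0.941907 = 102.2683

102.27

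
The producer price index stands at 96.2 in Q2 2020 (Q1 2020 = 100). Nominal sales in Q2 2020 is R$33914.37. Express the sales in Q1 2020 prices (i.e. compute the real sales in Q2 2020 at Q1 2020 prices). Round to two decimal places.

Real = Nominal ÷ (Index/100) = 33914.37 ÷ (96.2/100)
     = 33914.37 ÷ 0.962 = 35254.0229

35254.02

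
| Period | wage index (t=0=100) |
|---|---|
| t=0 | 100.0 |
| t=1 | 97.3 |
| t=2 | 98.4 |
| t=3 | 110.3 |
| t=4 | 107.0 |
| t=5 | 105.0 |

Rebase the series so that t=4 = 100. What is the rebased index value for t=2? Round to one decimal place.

Rebased(t=2) = 98.4 / 107.0 × 100 = 91.9626

92.0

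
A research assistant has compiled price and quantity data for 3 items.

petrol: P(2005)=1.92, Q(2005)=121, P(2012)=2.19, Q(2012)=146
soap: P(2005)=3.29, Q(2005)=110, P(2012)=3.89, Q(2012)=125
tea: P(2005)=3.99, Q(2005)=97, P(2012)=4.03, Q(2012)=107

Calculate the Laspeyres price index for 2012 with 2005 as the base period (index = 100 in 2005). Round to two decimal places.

110.45

Laspeyres price index uses base-period quantities as weights.
ΣP(2012)·Q(2005) = 2.19×121 + 3.89×110 + 4.03×97 = 264.99 + 427.9 + 390.91 = 1083.8
ΣP(2005)·Q(2005) = 1.92×121 + 3.29×110 + 3.99×97 = 232.32 + 361.9 + 387.03 = 981.25
Index = 1083.8 / 981.25 × 100 = 110.4510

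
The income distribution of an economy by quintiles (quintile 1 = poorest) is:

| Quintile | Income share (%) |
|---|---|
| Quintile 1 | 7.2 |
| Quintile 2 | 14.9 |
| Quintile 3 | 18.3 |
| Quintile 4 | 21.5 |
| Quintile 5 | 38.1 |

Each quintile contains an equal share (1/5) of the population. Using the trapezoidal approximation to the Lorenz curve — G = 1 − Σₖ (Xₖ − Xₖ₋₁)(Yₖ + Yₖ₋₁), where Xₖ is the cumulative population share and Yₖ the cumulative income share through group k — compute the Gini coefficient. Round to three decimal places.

0.274

Cumulative income shares Yₖ: 0.0720, 0.2210, 0.4040, 0.6190, 1.0000
Σ (Xₖ−Xₖ₋₁)(Yₖ+Yₖ₋₁) = (1/5)(0.0720+0.0000) + (1/5)(0.2210+0.0720) + (1/5)(0.4040+0.2210) + (1/5)(0.6190+0.4040) + (1/5)(1.0000+0.6190)
  = 0.0144 + 0.0586 + 0.1250 + 0.2046 + 0.3238 = 0.7264
G = 1 − 0.7264 = 0.2736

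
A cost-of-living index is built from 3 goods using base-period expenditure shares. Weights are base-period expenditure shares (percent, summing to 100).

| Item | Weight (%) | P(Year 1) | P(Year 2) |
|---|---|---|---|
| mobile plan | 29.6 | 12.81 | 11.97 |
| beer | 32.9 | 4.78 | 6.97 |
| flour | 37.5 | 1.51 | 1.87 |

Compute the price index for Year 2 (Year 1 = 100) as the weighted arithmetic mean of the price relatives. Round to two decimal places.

122.07

mobile plan: 29.6 × (11.97/12.81) = 29.6 × 0.934426 = 27.6590
beer: 32.9 × (6.97/4.78) = 32.9 × 1.458159 = 47.9734
flour: 37.5 × (1.87/1.51) = 37.5 × 1.238411 = 46.4404
Index = Σ wᵢ·(p₁ᵢ/p₀ᵢ) = 27.6590 + 47.9734 + 46.4404 = 122.0728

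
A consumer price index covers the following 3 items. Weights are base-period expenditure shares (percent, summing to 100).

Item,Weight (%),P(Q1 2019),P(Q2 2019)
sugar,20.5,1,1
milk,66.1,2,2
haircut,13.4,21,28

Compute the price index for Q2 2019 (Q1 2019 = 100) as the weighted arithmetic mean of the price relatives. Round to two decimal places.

104.47

sugar: 20.5 × (1/1) = 20.5 × 1.000000 = 20.5000
milk: 66.1 × (2/2) = 66.1 × 1.000000 = 66.1000
haircut: 13.4 × (28/21) = 13.4 × 1.333333 = 17.8667
Index = Σ wᵢ·(p₁ᵢ/p₀ᵢ) = 20.5000 + 66.1000 + 17.8667 = 104.4667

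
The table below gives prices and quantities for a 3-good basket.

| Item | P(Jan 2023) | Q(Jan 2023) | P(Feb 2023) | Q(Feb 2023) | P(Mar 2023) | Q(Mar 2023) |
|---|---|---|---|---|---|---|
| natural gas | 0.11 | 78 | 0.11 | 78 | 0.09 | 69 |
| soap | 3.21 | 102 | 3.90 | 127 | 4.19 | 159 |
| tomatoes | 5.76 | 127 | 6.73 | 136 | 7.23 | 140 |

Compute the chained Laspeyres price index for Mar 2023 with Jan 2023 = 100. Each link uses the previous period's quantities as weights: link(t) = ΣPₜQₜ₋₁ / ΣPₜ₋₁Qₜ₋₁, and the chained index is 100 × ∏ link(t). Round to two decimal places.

126.73

Link Jan 2023→Feb 2023:
ΣP(Feb 2023)Q(Jan 2023) = 0.11×78 + 3.90×102 + 6.73×127 = 8.58 + 397.8 + 854.71 = 1261.09
ΣP(Jan 2023)Q(Jan 2023) = 0.11×78 + 3.21×102 + 5.76×127 = 8.58 + 327.42 + 731.52 = 1067.52
link = 1261.09/1067.52 = 1.181327
Link Feb 2023→Mar 2023:
ΣP(Mar 2023)Q(Feb 2023) = 0.09×78 + 4.19×127 + 7.23×136 = 7.02 + 532.13 + 983.28 = 1522.43
ΣP(Feb 2023)Q(Feb 2023) = 0.11×78 + 3.90×127 + 6.73×136 = 8.58 + 495.3 + 915.28 = 1419.16
link = 1522.43/1419.16 = 1.072768
Chained index = 100 × 1.181327 × 1.072768 = 126.7290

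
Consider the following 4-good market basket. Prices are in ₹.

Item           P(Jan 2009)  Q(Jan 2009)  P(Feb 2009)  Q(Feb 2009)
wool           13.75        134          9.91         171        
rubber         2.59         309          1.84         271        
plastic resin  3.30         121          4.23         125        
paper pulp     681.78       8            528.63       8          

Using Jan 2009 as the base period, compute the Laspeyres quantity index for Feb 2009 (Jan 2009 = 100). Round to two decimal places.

104.98

Laspeyres quantity index uses base-period prices as weights.
ΣP(Jan 2009)·Q(Feb 2009) = 13.75×171 + 2.59×271 + 3.30×125 + 681.78×8 = 2351.25 + 701.89 + 412.5 + 5454.24 = 8919.88
ΣP(Jan 2009)·Q(Jan 2009) = 13.75×134 + 2.59×309 + 3.30×121 + 681.78×8 = 1842.5 + 800.31 + 399.3 + 5454.24 = 8496.35
Index = 8919.88 / 8496.35 × 100 = 104.9848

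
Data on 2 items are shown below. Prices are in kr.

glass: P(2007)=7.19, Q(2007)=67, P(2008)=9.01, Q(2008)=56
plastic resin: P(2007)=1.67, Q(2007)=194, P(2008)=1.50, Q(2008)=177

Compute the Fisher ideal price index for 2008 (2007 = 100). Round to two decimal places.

110.66

Laspeyres component (base-period weights):
ΣP(2008)Q(2007) = 9.01×67 + 1.50×194 = 603.67 + 291 = 894.67
ΣP(2007)Q(2007) = 7.19×67 + 1.67×194 = 481.73 + 323.98 = 805.71
L = 894.67 / 805.71 × 100 = 111.0412
Paasche component (current-period weights):
ΣP(2008)Q(2008) = 9.01×56 + 1.50×177 = 504.56 + 265.5 = 770.06
ΣP(2007)Q(2008) = 7.19×56 + 1.67×177 = 402.64 + 295.59 = 698.23
P = 770.06 / 698.23 × 100 = 110.2874
Fisher = √(L × P) = √(111.0412 × 110.2874) = 110.6637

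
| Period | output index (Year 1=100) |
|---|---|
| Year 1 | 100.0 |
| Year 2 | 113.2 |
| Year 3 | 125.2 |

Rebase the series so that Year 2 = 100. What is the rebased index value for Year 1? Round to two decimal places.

Rebased(Year 1) = 100.0 / 113.2 × 100 = 88.3392

88.34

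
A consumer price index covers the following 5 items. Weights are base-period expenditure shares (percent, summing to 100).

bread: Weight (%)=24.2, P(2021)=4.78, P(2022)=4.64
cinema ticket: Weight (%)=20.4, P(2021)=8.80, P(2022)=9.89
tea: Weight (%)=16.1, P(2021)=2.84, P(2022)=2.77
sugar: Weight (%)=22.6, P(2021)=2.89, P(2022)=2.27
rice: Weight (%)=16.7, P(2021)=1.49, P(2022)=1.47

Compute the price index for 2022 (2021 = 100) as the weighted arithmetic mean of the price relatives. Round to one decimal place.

bread: 24.2 × (4.64/4.78) = 24.2 × 0.970711 = 23.4912
cinema ticket: 20.4 × (9.89/8.80) = 20.4 × 1.123864 = 22.9268
tea: 16.1 × (2.77/2.84) = 16.1 × 0.975352 = 15.7032
sugar: 22.6 × (2.27/2.89) = 22.6 × 0.785467 = 17.7516
rice: 16.7 × (1.47/1.49) = 16.7 × 0.986577 = 16.4758
Index = Σ wᵢ·(p₁ᵢ/p₀ᵢ) = 23.4912 + 22.9268 + 15.7032 + 17.7516 + 16.4758 = 96.3486

96.3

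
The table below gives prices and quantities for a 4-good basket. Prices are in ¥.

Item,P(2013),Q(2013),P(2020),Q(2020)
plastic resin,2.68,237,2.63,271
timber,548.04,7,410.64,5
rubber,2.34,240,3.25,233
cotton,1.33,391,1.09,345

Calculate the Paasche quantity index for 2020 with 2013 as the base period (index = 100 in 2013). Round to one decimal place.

82.9

Paasche quantity index uses current-period prices as weights.
ΣP(2020)·Q(2020) = 2.63×271 + 410.64×5 + 3.25×233 + 1.09×345 = 712.73 + 2053.2 + 757.25 + 376.05 = 3899.23
ΣP(2020)·Q(2013) = 2.63×237 + 410.64×7 + 3.25×240 + 1.09×391 = 623.31 + 2874.48 + 780 + 426.19 = 4703.98
Index = 3899.23 / 4703.98 × 100 = 82.8921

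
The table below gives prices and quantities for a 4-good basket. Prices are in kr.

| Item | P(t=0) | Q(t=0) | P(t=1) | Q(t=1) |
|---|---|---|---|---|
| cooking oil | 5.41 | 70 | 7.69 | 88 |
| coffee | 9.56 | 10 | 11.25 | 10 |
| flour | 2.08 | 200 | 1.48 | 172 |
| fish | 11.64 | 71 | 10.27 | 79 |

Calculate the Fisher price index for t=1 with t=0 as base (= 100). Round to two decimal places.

98.97

Laspeyres component (base-period weights):
ΣP(t=1)Q(t=0) = 7.69×70 + 11.25×10 + 1.48×200 + 10.27×71 = 538.3 + 112.5 + 296 + 729.17 = 1675.97
ΣP(t=0)Q(t=0) = 5.41×70 + 9.56×10 + 2.08×200 + 11.64×71 = 378.7 + 95.6 + 416 + 826.44 = 1716.74
L = 1675.97 / 1716.74 × 100 = 97.6251
Paasche component (current-period weights):
ΣP(t=1)Q(t=1) = 7.69×88 + 11.25×10 + 1.48×172 + 10.27×79 = 676.72 + 112.5 + 254.56 + 811.33 = 1855.11
ΣP(t=0)Q(t=1) = 5.41×88 + 9.56×10 + 2.08×172 + 11.64×79 = 476.08 + 95.6 + 357.76 + 919.56 = 1849
P = 1855.11 / 1849 × 100 = 100.3304
Fisher = √(L × P) = √(97.6251 × 100.3304) = 98.9686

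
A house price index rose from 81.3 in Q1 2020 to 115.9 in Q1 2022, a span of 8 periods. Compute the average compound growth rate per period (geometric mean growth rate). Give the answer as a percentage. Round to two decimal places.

Growth factor = (115.9/81.3)^(1/8) = (1.425584)^(1/8) = 1.045320
Growth rate = 1.045320 − 1 = 0.045320 = 4.5320%

4.53%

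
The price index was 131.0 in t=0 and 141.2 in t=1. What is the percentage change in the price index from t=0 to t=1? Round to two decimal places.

7.79%

Change = (141.2 − 131.0) / 131.0 × 100
       = 10.2 / 131.0 × 100 = 7.7863%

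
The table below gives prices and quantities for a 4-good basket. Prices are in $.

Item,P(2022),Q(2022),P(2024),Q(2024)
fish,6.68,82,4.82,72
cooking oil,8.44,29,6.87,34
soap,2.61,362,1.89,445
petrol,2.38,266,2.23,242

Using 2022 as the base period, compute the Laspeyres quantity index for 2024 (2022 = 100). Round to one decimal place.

105.7

Laspeyres quantity index uses base-period prices as weights.
ΣP(2022)·Q(2024) = 6.68×72 + 8.44×34 + 2.61×445 + 2.38×242 = 480.96 + 286.96 + 1161.45 + 575.96 = 2505.33
ΣP(2022)·Q(2022) = 6.68×82 + 8.44×29 + 2.61×362 + 2.38×266 = 547.76 + 244.76 + 944.82 + 633.08 = 2370.42
Index = 2505.33 / 2370.42 × 100 = 105.6914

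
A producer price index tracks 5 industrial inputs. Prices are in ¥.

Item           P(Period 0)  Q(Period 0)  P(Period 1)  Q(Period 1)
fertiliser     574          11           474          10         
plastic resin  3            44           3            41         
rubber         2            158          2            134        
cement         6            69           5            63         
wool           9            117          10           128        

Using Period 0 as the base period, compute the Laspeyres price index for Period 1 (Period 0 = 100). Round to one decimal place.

Laspeyres price index uses base-period quantities as weights.
ΣP(Period 1)·Q(Period 0) = 474×11 + 3×44 + 2×158 + 5×69 + 10×117 = 5214 + 132 + 316 + 345 + 1170 = 7177
ΣP(Period 0)·Q(Period 0) = 574×11 + 3×44 + 2×158 + 6×69 + 9×117 = 6314 + 132 + 316 + 414 + 1053 = 8229
Index = 7177 / 8229 × 100 = 87.2159

87.2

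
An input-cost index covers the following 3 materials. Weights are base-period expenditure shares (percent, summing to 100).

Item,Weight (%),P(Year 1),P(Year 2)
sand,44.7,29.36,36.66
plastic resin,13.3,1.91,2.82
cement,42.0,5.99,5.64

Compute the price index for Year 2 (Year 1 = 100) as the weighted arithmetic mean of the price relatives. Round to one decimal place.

115.0

sand: 44.7 × (36.66/29.36) = 44.7 × 1.248638 = 55.8141
plastic resin: 13.3 × (2.82/1.91) = 13.3 × 1.476440 = 19.6366
cement: 42.0 × (5.64/5.99) = 42.0 × 0.941569 = 39.5459
Index = Σ wᵢ·(p₁ᵢ/p₀ᵢ) = 55.8141 + 19.6366 + 39.5459 = 114.9967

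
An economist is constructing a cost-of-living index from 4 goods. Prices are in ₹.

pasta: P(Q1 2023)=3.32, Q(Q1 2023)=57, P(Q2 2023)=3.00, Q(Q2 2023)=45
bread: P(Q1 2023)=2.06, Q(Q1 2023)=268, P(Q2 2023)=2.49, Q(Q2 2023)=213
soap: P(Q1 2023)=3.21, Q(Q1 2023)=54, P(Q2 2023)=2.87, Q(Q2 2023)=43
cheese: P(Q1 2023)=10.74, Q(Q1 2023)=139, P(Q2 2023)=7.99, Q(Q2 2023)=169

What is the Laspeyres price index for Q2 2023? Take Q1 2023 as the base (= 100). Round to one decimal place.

87.4

Laspeyres price index uses base-period quantities as weights.
ΣP(Q2 2023)·Q(Q1 2023) = 3.00×57 + 2.49×268 + 2.87×54 + 7.99×139 = 171 + 667.32 + 154.98 + 1110.61 = 2103.91
ΣP(Q1 2023)·Q(Q1 2023) = 3.32×57 + 2.06×268 + 3.21×54 + 10.74×139 = 189.24 + 552.08 + 173.34 + 1492.86 = 2407.52
Index = 2103.91 / 2407.52 × 100 = 87.3891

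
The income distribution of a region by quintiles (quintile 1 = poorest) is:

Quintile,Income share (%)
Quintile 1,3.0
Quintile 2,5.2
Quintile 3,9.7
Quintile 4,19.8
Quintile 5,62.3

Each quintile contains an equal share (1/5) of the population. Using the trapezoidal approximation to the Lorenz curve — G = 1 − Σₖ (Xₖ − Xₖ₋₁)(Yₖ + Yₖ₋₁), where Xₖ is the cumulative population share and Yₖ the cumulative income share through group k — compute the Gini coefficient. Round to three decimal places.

0.533

Cumulative income shares Yₖ: 0.0300, 0.0820, 0.1790, 0.3770, 1.0000
Σ (Xₖ−Xₖ₋₁)(Yₖ+Yₖ₋₁) = (1/5)(0.0300+0.0000) + (1/5)(0.0820+0.0300) + (1/5)(0.1790+0.0820) + (1/5)(0.3770+0.1790) + (1/5)(1.0000+0.3770)
  = 0.0060 + 0.0224 + 0.0522 + 0.1112 + 0.2754 = 0.4672
G = 1 − 0.4672 = 0.5328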